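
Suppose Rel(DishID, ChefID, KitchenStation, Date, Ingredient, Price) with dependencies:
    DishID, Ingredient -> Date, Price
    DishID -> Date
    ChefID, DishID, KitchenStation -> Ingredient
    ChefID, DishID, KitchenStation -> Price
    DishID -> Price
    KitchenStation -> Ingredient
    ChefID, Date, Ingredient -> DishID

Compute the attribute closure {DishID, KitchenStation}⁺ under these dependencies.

{Date, DishID, Ingredient, KitchenStation, Price}

Start with {DishID, KitchenStation}.
DishID -> Date applies; add {Date} → now {Date, DishID, KitchenStation}.
DishID -> Price applies; add {Price} → now {Date, DishID, KitchenStation, Price}.
KitchenStation -> Ingredient applies; add {Ingredient} → now {Date, DishID, Ingredient, KitchenStation, Price}.
No further FD applies.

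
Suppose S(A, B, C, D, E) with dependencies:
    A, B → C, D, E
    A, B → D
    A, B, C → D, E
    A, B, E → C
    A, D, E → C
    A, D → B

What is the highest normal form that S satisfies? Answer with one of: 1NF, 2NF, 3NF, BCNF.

Candidate keys: {A, B}, {A, D}. Prime attributes: {A, B, D}.
Each dependency's left side is a superkey — BCNF holds.

BCNF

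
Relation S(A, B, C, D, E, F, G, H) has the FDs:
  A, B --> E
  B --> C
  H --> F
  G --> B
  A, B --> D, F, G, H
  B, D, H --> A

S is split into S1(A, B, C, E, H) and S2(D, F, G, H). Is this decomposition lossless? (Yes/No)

No

The shared attributes are {H} and {H}⁺ = {F, H}.
S1 ⊄ {F, H} and S2 ⊄ {F, H}, so the split is lossy.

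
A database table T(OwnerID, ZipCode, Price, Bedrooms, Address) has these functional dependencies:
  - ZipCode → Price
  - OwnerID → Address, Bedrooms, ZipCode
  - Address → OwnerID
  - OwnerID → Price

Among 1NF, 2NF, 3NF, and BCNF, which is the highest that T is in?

2NF

Candidate keys: {Address}, {OwnerID}. Prime attributes: {Address, OwnerID}.
For ZipCode → Price we have {ZipCode}⁺ = {Price, ZipCode}; {ZipCode} is not a superkey, so BCNF fails.
Because {Price} is non-prime and the left side of ZipCode → Price is not a superkey, the relation is not in 3NF.
All keys have size 1, which rules out partial dependencies — 2NF is satisfied.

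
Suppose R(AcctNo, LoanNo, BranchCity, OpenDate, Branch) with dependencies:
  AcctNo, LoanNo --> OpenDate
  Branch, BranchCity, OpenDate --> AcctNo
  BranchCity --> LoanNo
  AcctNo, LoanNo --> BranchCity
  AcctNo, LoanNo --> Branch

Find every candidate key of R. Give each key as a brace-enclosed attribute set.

{AcctNo, BranchCity}, {AcctNo, LoanNo}, {Branch, BranchCity, OpenDate}

{AcctNo, BranchCity}⁺ = {AcctNo, Branch, BranchCity, LoanNo, OpenDate} — all of the relation — so {AcctNo, BranchCity} is a candidate key.
{AcctNo, LoanNo}⁺ = {AcctNo, Branch, BranchCity, LoanNo, OpenDate} — all of the relation — so {AcctNo, LoanNo} is a candidate key.
{Branch, BranchCity, OpenDate}⁺ = {AcctNo, Branch, BranchCity, LoanNo, OpenDate} — all of the relation — so {Branch, BranchCity, OpenDate} is a candidate key.
Any other superkey properly contains one of these, so there are no further candidate keys.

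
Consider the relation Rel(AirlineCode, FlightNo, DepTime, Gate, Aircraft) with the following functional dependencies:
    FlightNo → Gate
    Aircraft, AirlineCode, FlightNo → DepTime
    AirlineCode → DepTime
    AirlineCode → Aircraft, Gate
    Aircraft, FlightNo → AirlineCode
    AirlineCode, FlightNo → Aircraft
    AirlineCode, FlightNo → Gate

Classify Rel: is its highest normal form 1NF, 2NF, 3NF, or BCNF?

Candidate keys: {Aircraft, FlightNo}, {AirlineCode, FlightNo}. Prime attributes: {Aircraft, AirlineCode, FlightNo}.
FlightNo → Gate: {FlightNo}⁺ = {FlightNo, Gate}, which is not all of the attributes, so the left side is not a superkey — BCNF is violated.
FlightNo → Gate determines the non-prime attribute {Gate} from a non-superkey — 3NF is violated.
{FlightNo} is a proper subset of the key {Aircraft, FlightNo}, and {FlightNo}⁺ contains the non-prime attribute {Gate} — a partial dependency, so 2NF is violated.

1NF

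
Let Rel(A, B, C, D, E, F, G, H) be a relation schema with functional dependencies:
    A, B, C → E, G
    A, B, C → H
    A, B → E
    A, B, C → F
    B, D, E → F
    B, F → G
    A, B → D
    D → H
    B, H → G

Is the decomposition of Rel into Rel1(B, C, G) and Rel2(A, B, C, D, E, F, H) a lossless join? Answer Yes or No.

The shared attributes are {B, C} and {B, C}⁺ = {B, C}.
Rel1 ⊄ {B, C} and Rel2 ⊄ {B, C}, so the split is lossy.

No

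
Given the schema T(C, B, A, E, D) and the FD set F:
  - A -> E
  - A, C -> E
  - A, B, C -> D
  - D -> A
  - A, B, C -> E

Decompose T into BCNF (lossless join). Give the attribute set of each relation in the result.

Candidate keys of the original relation: {A, B, C}, {B, C, D}.
Within {A, B, C, D, E}: {A}⁺ ∩ {A, B, C, D, E} = {A, E}, not the whole set, so A -> E violates BCNF; decompose into {A, E} and {A, B, C, D}.
{A, E} is in BCNF.
Within {A, B, C, D}: {D}⁺ ∩ {A, B, C, D} = {A, D}, not the whole set, so D -> A violates BCNF; decompose into {A, D} and {B, C, D}.
{A, D} is in BCNF.
{B, C, D} is in BCNF.

{A, D}; {A, E}; {B, C, D}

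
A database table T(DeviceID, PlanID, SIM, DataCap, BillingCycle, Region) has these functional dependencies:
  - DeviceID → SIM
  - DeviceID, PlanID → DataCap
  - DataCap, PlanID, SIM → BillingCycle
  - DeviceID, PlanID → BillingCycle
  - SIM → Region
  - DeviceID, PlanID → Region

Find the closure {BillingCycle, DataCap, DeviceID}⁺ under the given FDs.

Start with {BillingCycle, DataCap, DeviceID}.
DeviceID → SIM applies; add {SIM} → now {BillingCycle, DataCap, DeviceID, SIM}.
SIM → Region applies; add {Region} → now {BillingCycle, DataCap, DeviceID, Region, SIM}.
No further FD applies.

{BillingCycle, DataCap, DeviceID, Region, SIM}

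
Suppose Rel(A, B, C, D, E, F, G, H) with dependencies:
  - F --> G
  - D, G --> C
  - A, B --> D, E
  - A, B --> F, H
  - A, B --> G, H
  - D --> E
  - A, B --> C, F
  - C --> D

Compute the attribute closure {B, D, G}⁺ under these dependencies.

{B, C, D, E, G}

Start with {B, D, G}.
D, G --> C applies; add {C} → now {B, C, D, G}.
D --> E applies; add {E} → now {B, C, D, E, G}.
No further FD applies.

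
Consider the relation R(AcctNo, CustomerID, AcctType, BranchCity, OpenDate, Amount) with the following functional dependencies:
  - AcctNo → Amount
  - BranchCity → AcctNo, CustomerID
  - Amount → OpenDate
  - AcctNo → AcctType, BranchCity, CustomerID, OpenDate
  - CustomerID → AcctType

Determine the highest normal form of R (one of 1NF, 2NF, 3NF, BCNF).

Candidate keys: {AcctNo}, {BranchCity}. Prime attributes: {AcctNo, BranchCity}.
Amount → OpenDate: {Amount}⁺ = {Amount, OpenDate}, which is not all of the attributes, so the left side is not a superkey — BCNF is violated.
Amount → OpenDate has non-prime {OpenDate} on the right and a non-superkey on the left, so 3NF fails.
With only single-attribute keys there can be no partial dependency, so 2NF holds.

2NF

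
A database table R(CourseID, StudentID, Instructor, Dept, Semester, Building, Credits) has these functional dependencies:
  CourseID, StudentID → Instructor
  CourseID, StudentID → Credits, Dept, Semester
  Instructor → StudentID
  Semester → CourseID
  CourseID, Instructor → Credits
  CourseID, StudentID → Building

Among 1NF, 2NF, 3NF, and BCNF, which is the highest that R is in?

3NF

Candidate keys: {CourseID, Instructor}, {CourseID, StudentID}, {Instructor, Semester}, {Semester, StudentID}. Prime attributes: {CourseID, Instructor, Semester, StudentID}.
Instructor → StudentID breaks BCNF: {Instructor}⁺ = {Instructor, StudentID}, so {Instructor} is not a superkey.
Its right-hand attributes {StudentID} are all prime, as are those of every other non-superkey FD — the relation is in 3NF.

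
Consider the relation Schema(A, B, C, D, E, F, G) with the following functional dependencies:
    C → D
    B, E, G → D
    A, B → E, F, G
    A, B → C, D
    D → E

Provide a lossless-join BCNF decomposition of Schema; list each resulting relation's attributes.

{A, B, C, F, G}; {C, D}; {D, E}

Candidate key of the original relation: {A, B}.
In {A, B, C, D, E, F, G}, {C} is not a superkey ({C}⁺ restricted to this set is {C, D, E}), so split on C → D, E into {C, D, E} and {A, B, C, F, G}.
In {C, D, E}, {D} is not a superkey ({D}⁺ restricted to this set is {D, E}), so split on D → E into {D, E} and {C, D}.
{D, E}: every determinant is a superkey — BCNF.
{C, D}: every determinant is a superkey — BCNF.
{A, B, C, F, G}: every determinant is a superkey — BCNF.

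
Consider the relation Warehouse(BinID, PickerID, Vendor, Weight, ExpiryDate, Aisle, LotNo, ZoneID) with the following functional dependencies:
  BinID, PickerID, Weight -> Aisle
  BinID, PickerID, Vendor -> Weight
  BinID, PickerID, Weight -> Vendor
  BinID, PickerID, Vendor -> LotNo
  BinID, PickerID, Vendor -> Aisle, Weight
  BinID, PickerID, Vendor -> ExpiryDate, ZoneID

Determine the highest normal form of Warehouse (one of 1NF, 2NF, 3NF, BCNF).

BCNF

Candidate keys: {BinID, PickerID, Vendor}, {BinID, PickerID, Weight}. Prime attributes: {BinID, PickerID, Vendor, Weight}.
The left-hand side of every FD is a superkey, so BCNF is satisfied.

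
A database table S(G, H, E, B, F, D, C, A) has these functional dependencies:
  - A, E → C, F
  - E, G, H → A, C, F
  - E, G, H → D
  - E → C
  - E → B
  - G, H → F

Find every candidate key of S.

No FD produces {E, G, H}, so they must be in every candidate key.
{E, G, H}⁺ = {A, B, C, D, E, F, G, H}, which is every attribute, so {E, G, H} is a candidate key.
Every other attribute set either contains this one or has a smaller closure.

{E, G, H}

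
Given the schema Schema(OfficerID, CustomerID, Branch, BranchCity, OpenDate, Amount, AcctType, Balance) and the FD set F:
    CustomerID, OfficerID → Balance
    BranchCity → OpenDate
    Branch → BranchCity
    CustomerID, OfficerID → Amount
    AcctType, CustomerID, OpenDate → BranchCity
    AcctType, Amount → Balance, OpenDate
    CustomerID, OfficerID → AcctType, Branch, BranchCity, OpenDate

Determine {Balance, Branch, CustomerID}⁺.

Start with {Balance, Branch, CustomerID}.
Branch → BranchCity applies; add {BranchCity} → now {Balance, Branch, BranchCity, CustomerID}.
BranchCity → OpenDate applies; add {OpenDate} → now {Balance, Branch, BranchCity, CustomerID, OpenDate}.
No further FD applies.

{Balance, Branch, BranchCity, CustomerID, OpenDate}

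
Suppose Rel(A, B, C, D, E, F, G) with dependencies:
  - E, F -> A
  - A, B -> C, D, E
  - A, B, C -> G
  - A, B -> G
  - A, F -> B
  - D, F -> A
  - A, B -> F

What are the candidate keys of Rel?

{A, B}, {A, F}, {D, F}, {E, F}

Closure of {A, B} is {A, B, C, D, E, F, G}, the whole schema; {A, B} is a candidate key.
Closure of {A, F} is {A, B, C, D, E, F, G}, the whole schema; {A, F} is a candidate key.
Closure of {D, F} is {A, B, C, D, E, F, G}, the whole schema; {D, F} is a candidate key.
Closure of {E, F} is {A, B, C, D, E, F, G}, the whole schema; {E, F} is a candidate key.
No proper subset of any of these is a key, and no other minimal superkey exists.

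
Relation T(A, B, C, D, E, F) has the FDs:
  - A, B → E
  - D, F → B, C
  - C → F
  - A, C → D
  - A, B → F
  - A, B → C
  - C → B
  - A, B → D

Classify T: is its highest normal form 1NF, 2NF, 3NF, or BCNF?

Candidate keys: {A, B}, {A, C}, {A, D, F}. Prime attributes: {A, B, C, D, F}.
D, F → B, C: {D, F}⁺ = {B, C, D, F}, which is not all of the attributes, so the left side is not a superkey — BCNF is violated.
Since {B, C} ⊆ prime attributes and every other non-superkey FD also has a prime right side, the schema is in 3NF.

3NF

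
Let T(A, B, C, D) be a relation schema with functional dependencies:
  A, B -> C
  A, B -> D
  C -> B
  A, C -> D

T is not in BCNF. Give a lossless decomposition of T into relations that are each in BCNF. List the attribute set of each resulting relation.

{A, C, D}; {B, C}

Candidate keys of the original relation: {A, B}, {A, C}.
In {A, B, C, D}, {C} is not a superkey ({C}⁺ restricted to this set is {B, C}), so split on C -> B into {B, C} and {A, C, D}.
{B, C}: every determinant is a superkey — BCNF.
{A, C, D}: every determinant is a superkey — BCNF.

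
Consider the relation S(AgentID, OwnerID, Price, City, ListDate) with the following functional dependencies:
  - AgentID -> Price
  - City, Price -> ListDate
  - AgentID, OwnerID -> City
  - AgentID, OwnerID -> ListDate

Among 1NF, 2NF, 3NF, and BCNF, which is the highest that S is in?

Candidate key: {AgentID, OwnerID}. Prime attributes: {AgentID, OwnerID}.
AgentID -> Price breaks BCNF: {AgentID}⁺ = {AgentID, Price}, so {AgentID} is not a superkey.
AgentID -> Price determines the non-prime attribute {Price} from a non-superkey — 3NF is violated.
Since {AgentID} ⊂ {AgentID, OwnerID} and {AgentID}⁺ ⊇ {Price} with {Price} non-prime, there is a partial dependency; 2NF fails.

1NF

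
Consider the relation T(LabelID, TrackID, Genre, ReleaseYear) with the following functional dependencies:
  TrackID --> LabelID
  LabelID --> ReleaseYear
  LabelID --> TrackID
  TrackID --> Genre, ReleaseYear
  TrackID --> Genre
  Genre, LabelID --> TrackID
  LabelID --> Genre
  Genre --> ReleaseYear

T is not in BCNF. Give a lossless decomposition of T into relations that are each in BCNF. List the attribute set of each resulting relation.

Candidate keys of the original relation: {LabelID}, {TrackID}.
{Genre, LabelID, ReleaseYear, TrackID}: {Genre} determines {Genre, ReleaseYear} here but is not a superkey — split on Genre --> ReleaseYear, giving {Genre, ReleaseYear} and {Genre, LabelID, TrackID}.
{Genre, ReleaseYear}: every determinant is a superkey — BCNF.
{Genre, LabelID, TrackID}: every determinant is a superkey — BCNF.

{Genre, LabelID, TrackID}; {Genre, ReleaseYear}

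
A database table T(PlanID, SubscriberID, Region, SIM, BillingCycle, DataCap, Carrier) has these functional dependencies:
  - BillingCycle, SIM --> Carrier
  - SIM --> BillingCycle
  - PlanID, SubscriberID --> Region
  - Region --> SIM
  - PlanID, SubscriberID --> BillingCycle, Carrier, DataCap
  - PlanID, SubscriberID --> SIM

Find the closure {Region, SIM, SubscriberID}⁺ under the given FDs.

{BillingCycle, Carrier, Region, SIM, SubscriberID}

Start with {Region, SIM, SubscriberID}.
SIM --> BillingCycle applies; add {BillingCycle} → now {BillingCycle, Region, SIM, SubscriberID}.
BillingCycle, SIM --> Carrier applies; add {Carrier} → now {BillingCycle, Carrier, Region, SIM, SubscriberID}.
No further FD applies.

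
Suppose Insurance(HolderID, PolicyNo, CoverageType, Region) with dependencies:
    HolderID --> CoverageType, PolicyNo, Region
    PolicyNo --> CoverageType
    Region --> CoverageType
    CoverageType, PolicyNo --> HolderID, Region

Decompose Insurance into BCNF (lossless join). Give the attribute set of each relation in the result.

{CoverageType, Region}; {HolderID, PolicyNo, Region}

Candidate keys of the original relation: {HolderID}, {PolicyNo}.
{CoverageType, HolderID, PolicyNo, Region}: {Region} determines {CoverageType, Region} here but is not a superkey — split on Region --> CoverageType, giving {CoverageType, Region} and {HolderID, PolicyNo, Region}.
{CoverageType, Region} has no BCNF violation.
{HolderID, PolicyNo, Region} has no BCNF violation.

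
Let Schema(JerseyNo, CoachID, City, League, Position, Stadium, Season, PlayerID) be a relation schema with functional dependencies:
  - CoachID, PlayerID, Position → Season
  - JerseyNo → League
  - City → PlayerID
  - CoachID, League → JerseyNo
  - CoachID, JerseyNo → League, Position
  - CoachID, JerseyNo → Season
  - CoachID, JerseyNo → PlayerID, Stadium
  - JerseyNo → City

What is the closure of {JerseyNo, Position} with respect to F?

Start with {JerseyNo, Position}.
JerseyNo → League applies; add {League} → now {JerseyNo, League, Position}.
JerseyNo → City applies; add {City} → now {City, JerseyNo, League, Position}.
City → PlayerID applies; add {PlayerID} → now {City, JerseyNo, League, PlayerID, Position}.
No further FD applies.

{City, JerseyNo, League, PlayerID, Position}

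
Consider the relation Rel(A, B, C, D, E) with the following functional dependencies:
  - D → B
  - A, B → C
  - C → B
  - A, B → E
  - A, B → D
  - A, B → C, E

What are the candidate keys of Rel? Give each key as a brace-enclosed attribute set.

{A, B}, {A, C}, {A, D}

{A} never appears on the right of any FD, so every key must include it.
Closure of {A, B} is {A, B, C, D, E}, the whole schema; {A, B} is a candidate key.
Closure of {A, C} is {A, B, C, D, E}, the whole schema; {A, C} is a candidate key.
Closure of {A, D} is {A, B, C, D, E}, the whole schema; {A, D} is a candidate key.
Any other superkey properly contains one of these, so there are no further candidate keys.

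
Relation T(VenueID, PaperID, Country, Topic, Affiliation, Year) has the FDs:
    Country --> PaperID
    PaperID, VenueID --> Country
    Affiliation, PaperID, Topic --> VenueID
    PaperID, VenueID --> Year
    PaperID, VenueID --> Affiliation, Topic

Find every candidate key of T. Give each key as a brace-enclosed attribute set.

{Affiliation, Country, Topic}, {Affiliation, PaperID, Topic}, {Country, VenueID}, {PaperID, VenueID}

{Country, VenueID}⁺ = {Affiliation, Country, PaperID, Topic, VenueID, Year} — all of the relation — so {Country, VenueID} is a candidate key.
{PaperID, VenueID}⁺ = {Affiliation, Country, PaperID, Topic, VenueID, Year} — all of the relation — so {PaperID, VenueID} is a candidate key.
{Affiliation, Country, Topic}⁺ = {Affiliation, Country, PaperID, Topic, VenueID, Year} — all of the relation — so {Affiliation, Country, Topic} is a candidate key.
{Affiliation, PaperID, Topic}⁺ = {Affiliation, Country, PaperID, Topic, VenueID, Year} — all of the relation — so {Affiliation, PaperID, Topic} is a candidate key.
No proper subset of any of these is a key, and no other minimal superkey exists.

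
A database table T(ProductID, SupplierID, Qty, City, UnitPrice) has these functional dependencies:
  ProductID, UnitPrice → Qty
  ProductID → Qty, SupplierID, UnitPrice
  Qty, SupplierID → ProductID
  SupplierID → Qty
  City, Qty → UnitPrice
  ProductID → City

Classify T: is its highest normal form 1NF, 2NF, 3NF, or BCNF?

2NF

Candidate keys: {ProductID}, {SupplierID}. Prime attributes: {ProductID, SupplierID}.
For City, Qty → UnitPrice we have {City, Qty}⁺ = {City, Qty, UnitPrice}; {City, Qty} is not a superkey, so BCNF fails.
City, Qty → UnitPrice determines the non-prime attribute {UnitPrice} from a non-superkey — 3NF is violated.
All keys have size 1, which rules out partial dependencies — 2NF is satisfied.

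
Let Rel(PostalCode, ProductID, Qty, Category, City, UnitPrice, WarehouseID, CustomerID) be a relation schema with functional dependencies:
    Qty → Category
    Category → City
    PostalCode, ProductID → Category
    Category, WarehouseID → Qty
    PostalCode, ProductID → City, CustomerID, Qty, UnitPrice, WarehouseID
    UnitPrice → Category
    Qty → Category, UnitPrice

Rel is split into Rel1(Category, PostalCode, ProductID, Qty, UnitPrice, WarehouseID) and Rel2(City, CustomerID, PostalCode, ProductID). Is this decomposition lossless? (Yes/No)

Yes

Common attributes: {PostalCode, ProductID}; their closure is {Category, City, CustomerID, PostalCode, ProductID, Qty, UnitPrice, WarehouseID}.
Since Rel1 ⊆ {Category, City, CustomerID, PostalCode, ProductID, Qty, UnitPrice, WarehouseID}, the intersection is a superkey of Rel1; the decomposition is lossless.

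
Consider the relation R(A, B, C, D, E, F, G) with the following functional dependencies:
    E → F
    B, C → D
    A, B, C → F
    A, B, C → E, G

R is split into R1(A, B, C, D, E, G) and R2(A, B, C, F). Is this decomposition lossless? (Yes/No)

R1 ∩ R2 = {A, B, C}; its closure under F is {A, B, C, D, E, F, G}.
This includes all of R1, so the common attributes are a superkey of R1 — the join is lossless.

Yes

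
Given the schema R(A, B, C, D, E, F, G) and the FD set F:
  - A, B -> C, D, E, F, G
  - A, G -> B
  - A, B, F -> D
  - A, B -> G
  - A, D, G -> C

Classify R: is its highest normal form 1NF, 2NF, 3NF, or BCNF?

BCNF

Candidate keys: {A, B}, {A, G}. Prime attributes: {A, B, G}.
Every FD has a superkey on the left, so the relation is in BCNF.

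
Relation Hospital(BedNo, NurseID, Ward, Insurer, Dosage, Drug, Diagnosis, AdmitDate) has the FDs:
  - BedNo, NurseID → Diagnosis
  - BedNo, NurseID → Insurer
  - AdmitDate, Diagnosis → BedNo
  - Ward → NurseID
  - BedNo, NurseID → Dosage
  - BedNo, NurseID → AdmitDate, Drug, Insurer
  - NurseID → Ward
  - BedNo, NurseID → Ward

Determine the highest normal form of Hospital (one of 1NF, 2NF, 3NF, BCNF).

Candidate keys: {AdmitDate, Diagnosis, NurseID}, {AdmitDate, Diagnosis, Ward}, {BedNo, NurseID}, {BedNo, Ward}. Prime attributes: {AdmitDate, BedNo, Diagnosis, NurseID, Ward}.
AdmitDate, Diagnosis → BedNo: {AdmitDate, Diagnosis}⁺ = {AdmitDate, BedNo, Diagnosis}, which is not all of the attributes, so the left side is not a superkey — BCNF is violated.
Its right-hand attributes {BedNo} are all prime, as are those of every other non-superkey FD — the relation is in 3NF.

3NF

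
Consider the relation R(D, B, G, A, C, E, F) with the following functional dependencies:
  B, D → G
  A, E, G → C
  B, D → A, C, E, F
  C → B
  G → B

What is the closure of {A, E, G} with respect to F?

{A, B, C, E, G}

Start with {A, E, G}.
A, E, G → C applies; add {C} → now {A, C, E, G}.
C → B applies; add {B} → now {A, B, C, E, G}.
No further FD applies.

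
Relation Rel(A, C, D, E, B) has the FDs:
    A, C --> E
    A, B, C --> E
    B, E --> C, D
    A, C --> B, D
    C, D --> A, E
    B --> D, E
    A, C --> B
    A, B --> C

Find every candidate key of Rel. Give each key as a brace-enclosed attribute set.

{A, C}, {B}, {C, D}

Closure of {B} is {A, B, C, D, E}, the whole schema; {B} is a candidate key.
Closure of {A, C} is {A, B, C, D, E}, the whole schema; {A, C} is a candidate key.
Closure of {C, D} is {A, B, C, D, E}, the whole schema; {C, D} is a candidate key.
Any other superkey properly contains one of these, so there are no further candidate keys.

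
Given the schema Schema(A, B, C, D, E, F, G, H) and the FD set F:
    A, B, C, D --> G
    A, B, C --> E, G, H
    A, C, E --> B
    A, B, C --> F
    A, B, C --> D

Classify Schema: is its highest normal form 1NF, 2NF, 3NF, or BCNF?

Candidate keys: {A, B, C}, {A, C, E}. Prime attributes: {A, B, C, E}.
Each dependency's left side is a superkey — BCNF holds.

BCNF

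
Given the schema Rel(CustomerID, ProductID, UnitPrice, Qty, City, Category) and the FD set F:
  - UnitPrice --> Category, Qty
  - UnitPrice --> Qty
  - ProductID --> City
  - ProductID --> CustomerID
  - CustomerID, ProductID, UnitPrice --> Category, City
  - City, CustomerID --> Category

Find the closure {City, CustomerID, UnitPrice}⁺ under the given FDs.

Start with {City, CustomerID, UnitPrice}.
UnitPrice --> Category, Qty applies; add {Category, Qty} → now {Category, City, CustomerID, Qty, UnitPrice}.
No further FD applies.

{Category, City, CustomerID, Qty, UnitPrice}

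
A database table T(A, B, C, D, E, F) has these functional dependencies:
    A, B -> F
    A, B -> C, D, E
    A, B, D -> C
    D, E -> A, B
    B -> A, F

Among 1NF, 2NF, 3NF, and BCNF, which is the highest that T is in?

BCNF

Candidate keys: {B}, {D, E}. Prime attributes: {B, D, E}.
The left-hand side of every FD is a superkey, so BCNF is satisfied.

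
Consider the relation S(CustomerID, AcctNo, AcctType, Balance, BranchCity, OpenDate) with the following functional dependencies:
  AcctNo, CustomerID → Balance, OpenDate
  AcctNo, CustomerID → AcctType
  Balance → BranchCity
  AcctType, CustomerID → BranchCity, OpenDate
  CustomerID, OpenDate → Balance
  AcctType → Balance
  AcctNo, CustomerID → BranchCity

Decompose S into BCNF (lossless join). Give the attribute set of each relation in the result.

Candidate key of the original relation: {AcctNo, CustomerID}.
In {AcctNo, AcctType, Balance, BranchCity, CustomerID, OpenDate}, {Balance} is not a superkey ({Balance}⁺ restricted to this set is {Balance, BranchCity}), so split on Balance → BranchCity into {Balance, BranchCity} and {AcctNo, AcctType, Balance, CustomerID, OpenDate}.
{Balance, BranchCity} has no BCNF violation.
In {AcctNo, AcctType, Balance, CustomerID, OpenDate}, {AcctType, CustomerID} is not a superkey ({AcctType, CustomerID}⁺ restricted to this set is {AcctType, Balance, CustomerID, OpenDate}), so split on AcctType, CustomerID → Balance, OpenDate into {AcctType, Balance, CustomerID, OpenDate} and {AcctNo, AcctType, CustomerID}.
In {AcctType, Balance, CustomerID, OpenDate}, {CustomerID, OpenDate} is not a superkey ({CustomerID, OpenDate}⁺ restricted to this set is {Balance, CustomerID, OpenDate}), so split on CustomerID, OpenDate → Balance into {Balance, CustomerID, OpenDate} and {AcctType, CustomerID, OpenDate}.
{Balance, CustomerID, OpenDate} has no BCNF violation.
{AcctType, CustomerID, OpenDate} has no BCNF violation.
{AcctNo, AcctType, CustomerID} has no BCNF violation.

{AcctNo, AcctType, CustomerID}; {AcctType, CustomerID, OpenDate}; {Balance, BranchCity}; {Balance, CustomerID, OpenDate}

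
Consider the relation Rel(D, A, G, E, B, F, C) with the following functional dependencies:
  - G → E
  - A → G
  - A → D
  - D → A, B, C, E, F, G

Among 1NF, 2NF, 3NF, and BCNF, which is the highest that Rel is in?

2NF

Candidate keys: {A}, {D}. Prime attributes: {A, D}.
G → E breaks BCNF: {G}⁺ = {E, G}, so {G} is not a superkey.
Because {E} is non-prime and the left side of G → E is not a superkey, the relation is not in 3NF.
All keys have size 1, which rules out partial dependencies — 2NF is satisfied.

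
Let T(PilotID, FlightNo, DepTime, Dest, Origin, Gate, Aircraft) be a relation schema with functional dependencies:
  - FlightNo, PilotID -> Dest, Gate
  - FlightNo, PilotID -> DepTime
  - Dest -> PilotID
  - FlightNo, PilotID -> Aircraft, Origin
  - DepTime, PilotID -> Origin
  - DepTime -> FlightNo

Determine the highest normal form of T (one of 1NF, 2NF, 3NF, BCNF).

3NF

Candidate keys: {DepTime, Dest}, {DepTime, PilotID}, {Dest, FlightNo}, {FlightNo, PilotID}. Prime attributes: {DepTime, Dest, FlightNo, PilotID}.
Dest -> PilotID breaks BCNF: {Dest}⁺ = {Dest, PilotID}, so {Dest} is not a superkey.
But every attribute on its right side ({PilotID}) is prime, and the same holds for every other non-superkey FD, so 3NF still holds.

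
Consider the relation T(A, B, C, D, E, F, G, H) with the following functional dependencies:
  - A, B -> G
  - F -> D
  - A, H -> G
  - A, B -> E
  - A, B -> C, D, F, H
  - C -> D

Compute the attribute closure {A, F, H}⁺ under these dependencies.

{A, D, F, G, H}

Start with {A, F, H}.
F -> D applies; add {D} → now {A, D, F, H}.
A, H -> G applies; add {G} → now {A, D, F, G, H}.
No further FD applies.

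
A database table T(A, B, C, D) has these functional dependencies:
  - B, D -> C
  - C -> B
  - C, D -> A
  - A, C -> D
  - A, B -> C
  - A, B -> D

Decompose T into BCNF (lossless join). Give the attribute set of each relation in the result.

Candidate keys of the original relation: {A, B}, {A, C}, {B, D}, {C, D}.
{A, B, C, D}: {C} determines {B, C} here but is not a superkey — split on C -> B, giving {B, C} and {A, C, D}.
{B, C}: every determinant is a superkey — BCNF.
{A, C, D}: every determinant is a superkey — BCNF.

{A, C, D}; {B, C}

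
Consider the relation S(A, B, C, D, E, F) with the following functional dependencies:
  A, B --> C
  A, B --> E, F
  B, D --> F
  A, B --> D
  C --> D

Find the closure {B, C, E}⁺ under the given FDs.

{B, C, D, E, F}

Start with {B, C, E}.
C --> D applies; add {D} → now {B, C, D, E}.
B, D --> F applies; add {F} → now {B, C, D, E, F}.
No further FD applies.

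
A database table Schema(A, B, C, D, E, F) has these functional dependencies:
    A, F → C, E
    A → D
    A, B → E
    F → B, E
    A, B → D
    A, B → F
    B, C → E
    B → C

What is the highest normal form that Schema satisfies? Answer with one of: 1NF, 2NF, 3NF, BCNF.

Candidate keys: {A, B}, {A, F}. Prime attributes: {A, B, F}.
For A → D we have {A}⁺ = {A, D}; {A} is not a superkey, so BCNF fails.
Because {D} is non-prime and the left side of A → D is not a superkey, the relation is not in 3NF.
Since {A} ⊂ {A, B} and {A}⁺ ⊇ {D} with {D} non-prime, there is a partial dependency; 2NF fails.

1NF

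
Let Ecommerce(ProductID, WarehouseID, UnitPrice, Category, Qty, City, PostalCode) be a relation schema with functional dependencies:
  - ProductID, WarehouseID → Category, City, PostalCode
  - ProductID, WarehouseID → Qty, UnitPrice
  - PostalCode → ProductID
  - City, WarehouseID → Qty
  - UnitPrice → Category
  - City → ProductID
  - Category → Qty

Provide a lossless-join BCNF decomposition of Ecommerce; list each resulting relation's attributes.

{Category, Qty}; {Category, UnitPrice}; {City, PostalCode, UnitPrice, WarehouseID}; {PostalCode, ProductID}

Candidate keys of the original relation: {City, WarehouseID}, {PostalCode, WarehouseID}, {ProductID, WarehouseID}.
{Category, City, PostalCode, ProductID, Qty, UnitPrice, WarehouseID}: {PostalCode} determines {PostalCode, ProductID} here but is not a superkey — split on PostalCode → ProductID, giving {PostalCode, ProductID} and {Category, City, PostalCode, Qty, UnitPrice, WarehouseID}.
{PostalCode, ProductID}: every determinant is a superkey — BCNF.
{Category, City, PostalCode, Qty, UnitPrice, WarehouseID}: {UnitPrice} determines {Category, Qty, UnitPrice} here but is not a superkey — split on UnitPrice → Category, Qty, giving {Category, Qty, UnitPrice} and {City, PostalCode, UnitPrice, WarehouseID}.
{Category, Qty, UnitPrice}: {Category} determines {Category, Qty} here but is not a superkey — split on Category → Qty, giving {Category, Qty} and {Category, UnitPrice}.
{Category, Qty}: every determinant is a superkey — BCNF.
{Category, UnitPrice}: every determinant is a superkey — BCNF.
{City, PostalCode, UnitPrice, WarehouseID}: every determinant is a superkey — BCNF.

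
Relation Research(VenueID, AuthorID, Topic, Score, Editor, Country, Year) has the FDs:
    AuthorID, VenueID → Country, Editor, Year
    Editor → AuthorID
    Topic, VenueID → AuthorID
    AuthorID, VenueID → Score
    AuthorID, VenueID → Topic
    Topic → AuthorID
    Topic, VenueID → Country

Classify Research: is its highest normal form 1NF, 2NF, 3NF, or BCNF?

3NF

Candidate keys: {AuthorID, VenueID}, {Editor, VenueID}, {Topic, VenueID}. Prime attributes: {AuthorID, Editor, Topic, VenueID}.
Editor → AuthorID: {Editor}⁺ = {AuthorID, Editor}, which is not all of the attributes, so the left side is not a superkey — BCNF is violated.
Since {AuthorID} ⊆ prime attributes and every other non-superkey FD also has a prime right side, the schema is in 3NF.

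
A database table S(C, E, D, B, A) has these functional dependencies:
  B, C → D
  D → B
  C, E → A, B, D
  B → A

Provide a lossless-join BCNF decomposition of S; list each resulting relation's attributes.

{A, B}; {B, C, E}; {B, D}; {C, D}

Candidate key of the original relation: {C, E}.
In {A, B, C, D, E}, {B, C} is not a superkey ({B, C}⁺ restricted to this set is {A, B, C, D}), so split on B, C → A, D into {A, B, C, D} and {B, C, E}.
In {A, B, C, D}, {D} is not a superkey ({D}⁺ restricted to this set is {A, B, D}), so split on D → A, B into {A, B, D} and {C, D}.
In {A, B, D}, {B} is not a superkey ({B}⁺ restricted to this set is {A, B}), so split on B → A into {A, B} and {B, D}.
{A, B}: every determinant is a superkey — BCNF.
{B, D}: every determinant is a superkey — BCNF.
{C, D}: every determinant is a superkey — BCNF.
{B, C, E}: every determinant is a superkey — BCNF.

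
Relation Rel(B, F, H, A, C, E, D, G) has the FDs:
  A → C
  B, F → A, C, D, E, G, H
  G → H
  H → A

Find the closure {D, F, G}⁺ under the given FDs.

{A, C, D, F, G, H}

Start with {D, F, G}.
G → H applies; add {H} → now {D, F, G, H}.
H → A applies; add {A} → now {A, D, F, G, H}.
A → C applies; add {C} → now {A, C, D, F, G, H}.
No further FD applies.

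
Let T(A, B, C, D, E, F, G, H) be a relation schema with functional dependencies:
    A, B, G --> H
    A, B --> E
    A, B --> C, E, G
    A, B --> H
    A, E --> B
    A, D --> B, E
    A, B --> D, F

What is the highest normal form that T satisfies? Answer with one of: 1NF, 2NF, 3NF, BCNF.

BCNF

Candidate keys: {A, B}, {A, D}, {A, E}. Prime attributes: {A, B, D, E}.
Each dependency's left side is a superkey — BCNF holds.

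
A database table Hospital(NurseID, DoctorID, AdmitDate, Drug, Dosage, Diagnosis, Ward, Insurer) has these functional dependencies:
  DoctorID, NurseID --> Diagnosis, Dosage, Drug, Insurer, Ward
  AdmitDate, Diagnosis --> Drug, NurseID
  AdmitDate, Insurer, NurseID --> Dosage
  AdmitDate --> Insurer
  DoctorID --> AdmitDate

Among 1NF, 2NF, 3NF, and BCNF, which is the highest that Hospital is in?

Candidate keys: {Diagnosis, DoctorID}, {DoctorID, NurseID}. Prime attributes: {Diagnosis, DoctorID, NurseID}.
For AdmitDate, Diagnosis --> Drug, NurseID we have {AdmitDate, Diagnosis}⁺ = {AdmitDate, Diagnosis, Dosage, Drug, Insurer, NurseID}; {AdmitDate, Diagnosis} is not a superkey, so BCNF fails.
Because {Drug} is non-prime and the left side of AdmitDate, Diagnosis --> Drug, NurseID is not a superkey, the relation is not in 3NF.
{DoctorID} is a proper subset of the key {Diagnosis, DoctorID}, and {DoctorID}⁺ contains the non-prime attributes {AdmitDate, Insurer} — a partial dependency, so 2NF is violated.

1NF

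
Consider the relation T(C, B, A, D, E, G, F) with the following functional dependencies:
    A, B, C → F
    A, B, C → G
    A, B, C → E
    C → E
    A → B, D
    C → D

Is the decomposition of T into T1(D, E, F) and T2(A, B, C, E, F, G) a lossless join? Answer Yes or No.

No

The shared attributes are {E, F} and {E, F}⁺ = {E, F}.
T1 ⊄ {E, F} and T2 ⊄ {E, F}, so the split is lossy.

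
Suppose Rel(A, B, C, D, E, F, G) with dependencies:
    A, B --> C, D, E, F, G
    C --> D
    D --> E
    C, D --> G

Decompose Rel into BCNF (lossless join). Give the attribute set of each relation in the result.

{A, B, C, F}; {C, D, G}; {D, E}

Candidate key of the original relation: {A, B}.
{A, B, C, D, E, F, G}: {C} determines {C, D, E, G} here but is not a superkey — split on C --> D, E, G, giving {C, D, E, G} and {A, B, C, F}.
{C, D, E, G}: {D} determines {D, E} here but is not a superkey — split on D --> E, giving {D, E} and {C, D, G}.
{D, E} has no BCNF violation.
{C, D, G} has no BCNF violation.
{A, B, C, F} has no BCNF violation.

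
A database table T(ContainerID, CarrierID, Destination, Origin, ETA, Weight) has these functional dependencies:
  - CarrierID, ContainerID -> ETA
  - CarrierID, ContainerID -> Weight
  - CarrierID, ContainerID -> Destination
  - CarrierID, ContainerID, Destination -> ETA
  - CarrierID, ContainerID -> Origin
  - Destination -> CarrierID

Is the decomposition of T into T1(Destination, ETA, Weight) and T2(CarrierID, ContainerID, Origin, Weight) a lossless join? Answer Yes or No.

The shared attributes are {Weight} and {Weight}⁺ = {Weight}.
The closure covers neither T1 nor T2 entirely; the join is not lossless.

No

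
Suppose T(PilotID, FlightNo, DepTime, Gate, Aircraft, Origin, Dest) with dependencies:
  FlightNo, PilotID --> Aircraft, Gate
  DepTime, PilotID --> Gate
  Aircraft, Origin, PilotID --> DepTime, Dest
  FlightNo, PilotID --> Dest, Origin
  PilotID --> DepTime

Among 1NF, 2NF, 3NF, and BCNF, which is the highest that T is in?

1NF

Candidate key: {FlightNo, PilotID}. Prime attributes: {FlightNo, PilotID}.
DepTime, PilotID --> Gate: {DepTime, PilotID}⁺ = {DepTime, Gate, PilotID}, which is not all of the attributes, so the left side is not a superkey — BCNF is violated.
DepTime, PilotID --> Gate determines the non-prime attribute {Gate} from a non-superkey — 3NF is violated.
The proper key subset {PilotID} of {FlightNo, PilotID} determines non-prime {DepTime, Gate}, so the relation is not even in 2NF.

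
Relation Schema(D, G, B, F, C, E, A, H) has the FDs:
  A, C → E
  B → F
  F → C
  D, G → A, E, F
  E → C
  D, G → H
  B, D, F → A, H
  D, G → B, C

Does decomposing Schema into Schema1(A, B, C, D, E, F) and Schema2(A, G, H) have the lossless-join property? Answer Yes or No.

Schema1 ∩ Schema2 = {A}; its closure under F is {A}.
Neither Schema1 nor Schema2 is contained in that closure, so the decomposition is lossy.

No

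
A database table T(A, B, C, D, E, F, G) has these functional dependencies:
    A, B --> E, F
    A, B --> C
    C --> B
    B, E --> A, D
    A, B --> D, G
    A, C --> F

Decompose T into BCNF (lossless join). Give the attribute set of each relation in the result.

{A, C, D, E, F, G}; {B, C}

Candidate keys of the original relation: {A, B}, {A, C}, {B, E}, {C, E}.
{A, B, C, D, E, F, G}: {C} determines {B, C} here but is not a superkey — split on C --> B, giving {B, C} and {A, C, D, E, F, G}.
{B, C} is in BCNF.
{A, C, D, E, F, G} is in BCNF.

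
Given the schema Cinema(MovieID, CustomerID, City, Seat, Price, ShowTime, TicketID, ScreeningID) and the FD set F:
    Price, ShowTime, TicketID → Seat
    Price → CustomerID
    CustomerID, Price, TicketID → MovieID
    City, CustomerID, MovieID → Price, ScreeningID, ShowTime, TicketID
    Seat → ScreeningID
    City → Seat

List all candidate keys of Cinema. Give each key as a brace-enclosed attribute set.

{City, CustomerID, MovieID}, {City, MovieID, Price}, {City, Price, TicketID}

No FD produces {City}, so it must be in every candidate key.
{City, CustomerID, MovieID}⁺ = {City, CustomerID, MovieID, Price, ScreeningID, Seat, ShowTime, TicketID}, which is every attribute, so {City, CustomerID, MovieID} is a candidate key.
{City, MovieID, Price}⁺ = {City, CustomerID, MovieID, Price, ScreeningID, Seat, ShowTime, TicketID}, which is every attribute, so {City, MovieID, Price} is a candidate key.
{City, Price, TicketID}⁺ = {City, CustomerID, MovieID, Price, ScreeningID, Seat, ShowTime, TicketID}, which is every attribute, so {City, Price, TicketID} is a candidate key.
These are minimal and exhaustive — every other superkey contains one of them.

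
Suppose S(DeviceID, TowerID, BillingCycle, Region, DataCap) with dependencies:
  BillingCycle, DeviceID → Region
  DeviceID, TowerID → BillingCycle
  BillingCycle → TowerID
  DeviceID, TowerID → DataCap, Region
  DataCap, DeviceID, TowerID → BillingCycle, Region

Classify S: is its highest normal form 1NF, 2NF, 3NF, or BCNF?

Candidate keys: {BillingCycle, DeviceID}, {DeviceID, TowerID}. Prime attributes: {BillingCycle, DeviceID, TowerID}.
BillingCycle → TowerID: {BillingCycle}⁺ = {BillingCycle, TowerID}, which is not all of the attributes, so the left side is not a superkey — BCNF is violated.
But every attribute on its right side ({TowerID}) is prime, and the same holds for every other non-superkey FD, so 3NF still holds.

3NF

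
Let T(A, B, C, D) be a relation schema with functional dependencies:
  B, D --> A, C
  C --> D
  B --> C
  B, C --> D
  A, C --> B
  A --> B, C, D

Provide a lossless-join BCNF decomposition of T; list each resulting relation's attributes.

{A, B, C}; {C, D}

Candidate keys of the original relation: {A}, {B}.
In {A, B, C, D}, {C} is not a superkey ({C}⁺ restricted to this set is {C, D}), so split on C --> D into {C, D} and {A, B, C}.
{C, D} has no BCNF violation.
{A, B, C} has no BCNF violation.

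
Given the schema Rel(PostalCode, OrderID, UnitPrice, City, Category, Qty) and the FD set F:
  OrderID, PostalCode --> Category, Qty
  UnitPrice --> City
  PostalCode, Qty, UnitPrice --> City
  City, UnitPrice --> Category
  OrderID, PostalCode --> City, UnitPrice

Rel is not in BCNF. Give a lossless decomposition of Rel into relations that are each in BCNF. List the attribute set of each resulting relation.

{Category, City, UnitPrice}; {OrderID, PostalCode, Qty, UnitPrice}

Candidate key of the original relation: {OrderID, PostalCode}.
{Category, City, OrderID, PostalCode, Qty, UnitPrice}: {UnitPrice} determines {Category, City, UnitPrice} here but is not a superkey — split on UnitPrice --> Category, City, giving {Category, City, UnitPrice} and {OrderID, PostalCode, Qty, UnitPrice}.
{Category, City, UnitPrice} is in BCNF.
{OrderID, PostalCode, Qty, UnitPrice} is in BCNF.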